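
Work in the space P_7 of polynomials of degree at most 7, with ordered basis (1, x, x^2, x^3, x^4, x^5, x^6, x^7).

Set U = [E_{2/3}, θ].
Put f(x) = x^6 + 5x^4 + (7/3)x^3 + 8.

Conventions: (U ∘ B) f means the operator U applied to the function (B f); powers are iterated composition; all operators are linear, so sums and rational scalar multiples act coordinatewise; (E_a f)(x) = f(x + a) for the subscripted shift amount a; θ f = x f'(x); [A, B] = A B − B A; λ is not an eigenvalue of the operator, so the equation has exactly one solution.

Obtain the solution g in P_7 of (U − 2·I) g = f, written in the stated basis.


the image equals g(x) = -(1/2)x^6 - x^5 - (15/2)x^4 - (361/18)x^3 - (2563/54)x^2 - (6049/81)x - 15145/243

write g with unknown coordinates in the stated basis and equate coefficients in (U − 2·I) g = f
solving from the highest basis element down gives g = -(1/2)x^6 - x^5 - (15/2)x^4 - (361/18)x^3 - (2563/54)x^2 - (6049/81)x - 15145/243
check: U g = -2x^5 - 10x^4 - (340/9)x^3 - (2563/27)x^2 - (12098/81)x - 28346/243
so U g − 2·g = x^6 + 5x^4 + (7/3)x^3 + 8 = f ✓


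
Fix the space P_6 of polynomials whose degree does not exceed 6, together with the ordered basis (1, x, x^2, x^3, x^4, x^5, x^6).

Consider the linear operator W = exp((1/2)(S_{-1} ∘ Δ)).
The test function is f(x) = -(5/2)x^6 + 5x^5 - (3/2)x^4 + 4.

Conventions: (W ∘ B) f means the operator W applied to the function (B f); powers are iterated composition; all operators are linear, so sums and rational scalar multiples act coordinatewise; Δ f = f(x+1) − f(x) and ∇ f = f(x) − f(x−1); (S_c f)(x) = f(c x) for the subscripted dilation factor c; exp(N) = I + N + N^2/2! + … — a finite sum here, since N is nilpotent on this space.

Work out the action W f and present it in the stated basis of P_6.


order-1 term: (15/2)x^5 - (25/4)x^4 + 3x^3 + (7/4)x^2 - 2x + 1/2
order-2 term: (75/8)x^4 - (25/2)x^3 + (93/8)x^2 - (25/4)x + 1
order-3 term: -(25/4)x^3 + (25/8)x^2 - (31/8)x + 3/8
order-4 term: -(75/32)x^2 + (25/16)x - 7/8
order-5 term: (15/32)x - 5/64
order-6 term: 5/128
the series for exp((1/2)(S_{-1} ∘ Δ)) f terminates at order 6
exp((1/2)(S_{-1} ∘ Δ)) f = -(5/2)x^6 + (25/2)x^5 + (13/8)x^4 - (63/4)x^3 + (453/32)x^2 - (323/32)x + 635/128

the image equals g(x) = -(5/2)x^6 + (25/2)x^5 + (13/8)x^4 - (63/4)x^3 + (453/32)x^2 - (323/32)x + 635/128


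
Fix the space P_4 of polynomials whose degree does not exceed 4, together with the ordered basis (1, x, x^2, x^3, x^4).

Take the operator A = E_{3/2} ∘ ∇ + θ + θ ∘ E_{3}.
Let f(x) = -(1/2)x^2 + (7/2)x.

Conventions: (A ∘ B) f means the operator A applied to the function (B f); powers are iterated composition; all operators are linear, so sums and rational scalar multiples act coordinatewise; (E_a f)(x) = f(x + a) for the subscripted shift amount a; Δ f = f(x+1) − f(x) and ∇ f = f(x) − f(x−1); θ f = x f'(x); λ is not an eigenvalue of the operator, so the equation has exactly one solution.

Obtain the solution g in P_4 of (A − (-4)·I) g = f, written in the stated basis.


write g with unknown coordinates in the stated basis and equate coefficients in (A − (-4)·I) g = f
solving from the highest basis element down gives g = -(1/16)x^2 + (2/3)x - 13/96
check: A g = -(1/4)x^2 + (5/6)x + 13/24
so A g − (-4)·g = -(1/2)x^2 + (7/2)x = f ✓

g(x) = -(1/16)x^2 + (2/3)x - 13/96


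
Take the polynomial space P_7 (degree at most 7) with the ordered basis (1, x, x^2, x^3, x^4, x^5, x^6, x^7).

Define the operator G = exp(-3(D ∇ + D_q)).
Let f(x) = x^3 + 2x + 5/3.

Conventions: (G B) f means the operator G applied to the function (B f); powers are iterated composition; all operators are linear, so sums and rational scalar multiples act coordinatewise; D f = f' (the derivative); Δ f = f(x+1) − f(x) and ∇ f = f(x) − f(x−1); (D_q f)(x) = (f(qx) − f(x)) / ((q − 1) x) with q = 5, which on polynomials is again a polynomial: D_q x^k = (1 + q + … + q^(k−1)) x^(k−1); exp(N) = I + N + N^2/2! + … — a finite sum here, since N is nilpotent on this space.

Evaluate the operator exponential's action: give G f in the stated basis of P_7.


the result is g(x) = x^3 - 93x^2 + 821x - 1579/3

order-1 term: -93x^2 - 18x + 3
order-2 term: 837x + 306
order-3 term: -837
the series for exp(-3(D ∇ + D_q)) f terminates at order 3
exp(-3(D ∇ + D_q)) f = x^3 - 93x^2 + 821x - 1579/3


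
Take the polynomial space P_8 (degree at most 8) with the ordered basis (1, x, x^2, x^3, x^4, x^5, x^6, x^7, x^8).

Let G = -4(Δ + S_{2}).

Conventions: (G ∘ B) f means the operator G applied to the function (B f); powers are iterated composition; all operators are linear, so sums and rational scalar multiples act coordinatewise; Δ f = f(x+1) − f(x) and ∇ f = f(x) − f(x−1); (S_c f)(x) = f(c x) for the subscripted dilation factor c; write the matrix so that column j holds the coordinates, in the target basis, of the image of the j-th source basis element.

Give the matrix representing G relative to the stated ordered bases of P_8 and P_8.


image of 1: -4
image of x: -8x - 4
image of x^2: -16x^2 - 8x - 4
image of x^3: -32x^3 - 12x^2 - 12x - 4
image of x^4: -64x^4 - 16x^3 - 24x^2 - 16x - 4
image of x^5: -128x^5 - 20x^4 - 40x^3 - 40x^2 - 20x - 4
image of x^6: -256x^6 - 24x^5 - 60x^4 - 80x^3 - 60x^2 - 24x - 4
image of x^7: -512x^7 - 28x^6 - 84x^5 - 140x^4 - 140x^3 - 84x^2 - 28x - 4
image of x^8: -1024x^8 - 32x^7 - 112x^6 - 224x^5 - 280x^4 - 224x^3 - 112x^2 - 32x - 4
each image's coordinates form column j of the matrix

the matrix is [[-4, -4, -4, -4, -4, -4, -4, -4, -4]; [0, -8, -8, -12, -16, -20, -24, -28, -32]; [0, 0, -16, -12, -24, -40, -60, -84, -112]; [0, 0, 0, -32, -16, -40, -80, -140, -224]; [0, 0, 0, 0, -64, -20, -60, -140, -280]; [0, 0, 0, 0, 0, -128, -24, -84, -224]; [0, 0, 0, 0, 0, 0, -256, -28, -112]; [0, 0, 0, 0, 0, 0, 0, -512, -32]; [0, 0, 0, 0, 0, 0, 0, 0, -1024]] (rows listed top to bottom)


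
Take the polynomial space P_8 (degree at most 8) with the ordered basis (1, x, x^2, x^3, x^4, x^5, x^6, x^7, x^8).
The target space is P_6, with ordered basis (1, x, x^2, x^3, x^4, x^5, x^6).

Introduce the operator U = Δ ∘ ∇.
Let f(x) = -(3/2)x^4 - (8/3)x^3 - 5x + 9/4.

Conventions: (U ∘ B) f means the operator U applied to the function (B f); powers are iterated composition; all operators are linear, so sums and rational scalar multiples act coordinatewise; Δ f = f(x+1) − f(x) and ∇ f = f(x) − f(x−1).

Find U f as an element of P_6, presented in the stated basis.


g(x) = -18x^2 - 16x - 3

∇ f = -6x^3 + x^2 + 2x - 37/6
Δ ∇ f = -18x^2 - 16x - 3


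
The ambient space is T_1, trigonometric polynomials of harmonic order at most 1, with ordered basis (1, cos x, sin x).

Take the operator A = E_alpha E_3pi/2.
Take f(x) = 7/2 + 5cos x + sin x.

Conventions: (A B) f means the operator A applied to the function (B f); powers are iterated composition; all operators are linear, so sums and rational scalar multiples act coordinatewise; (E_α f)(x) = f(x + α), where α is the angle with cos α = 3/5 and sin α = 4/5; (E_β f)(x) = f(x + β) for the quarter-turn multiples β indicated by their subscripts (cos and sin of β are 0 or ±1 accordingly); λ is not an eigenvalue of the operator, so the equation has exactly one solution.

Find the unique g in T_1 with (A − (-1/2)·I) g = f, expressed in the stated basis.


write g with unknown coordinates in the stated basis and equate coefficients in (A − (-1/2)·I) g = f
solving from the highest basis element down gives g = 7/3 + (142/41)cos x - (34/41)sin x
check: A g = 7/3 + (134/41)cos x + (58/41)sin x
so A g − (-1/2)·g = 7/2 + 5cos x + sin x = f ✓

the image equals g(x) = 7/3 + (142/41)cos x - (34/41)sin x


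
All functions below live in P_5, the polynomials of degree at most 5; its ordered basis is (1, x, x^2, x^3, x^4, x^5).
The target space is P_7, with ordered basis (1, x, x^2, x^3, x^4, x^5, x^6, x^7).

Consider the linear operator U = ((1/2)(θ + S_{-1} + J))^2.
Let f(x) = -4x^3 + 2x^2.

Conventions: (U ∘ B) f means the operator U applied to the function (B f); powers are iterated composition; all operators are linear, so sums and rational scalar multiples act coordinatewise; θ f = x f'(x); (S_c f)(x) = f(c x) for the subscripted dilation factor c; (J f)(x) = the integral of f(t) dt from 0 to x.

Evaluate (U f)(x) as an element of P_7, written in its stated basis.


the result is g(x) = -(1/20)x^5 - (41/24)x^4 - (19/6)x^3 + (9/2)x^2

θ f = -12x^3 + 4x^2
S_{-1} f = 4x^3 + 2x^2
J f = -x^4 + (2/3)x^3
(θ + S_{-1} + J) f = -x^4 - (22/3)x^3 + 6x^2
((1/2)(θ + S_{-1} + J)) f = -(1/2)x^4 - (11/3)x^3 + 3x^2
θ ((1/2)(θ + S_{-1} + J)) f = -2x^4 - 11x^3 + 6x^2
S_{-1} ((1/2)(θ + S_{-1} + J)) f = -(1/2)x^4 + (11/3)x^3 + 3x^2
J ((1/2)(θ + S_{-1} + J)) f = -(1/10)x^5 - (11/12)x^4 + x^3
(θ + S_{-1} + J) ((1/2)(θ + S_{-1} + J)) f = -(1/10)x^5 - (41/12)x^4 - (19/3)x^3 + 9x^2
((1/2)(θ + S_{-1} + J)) ((1/2)(θ + S_{-1} + J)) f = -(1/20)x^5 - (41/24)x^4 - (19/6)x^3 + (9/2)x^2


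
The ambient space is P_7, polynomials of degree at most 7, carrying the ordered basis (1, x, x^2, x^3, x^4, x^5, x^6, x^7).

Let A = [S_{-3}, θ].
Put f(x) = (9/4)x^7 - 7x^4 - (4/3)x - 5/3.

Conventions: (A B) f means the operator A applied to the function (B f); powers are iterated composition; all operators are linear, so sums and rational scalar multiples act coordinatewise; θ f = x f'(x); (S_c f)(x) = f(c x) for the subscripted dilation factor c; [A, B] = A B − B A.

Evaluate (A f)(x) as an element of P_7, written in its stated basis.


the image equals g(x) = 0

θ f = (63/4)x^7 - 28x^4 - (4/3)x
S_{-3} θ f = -(137781/4)x^7 - 2268x^4 + 4x
S_{-3} f = -(19683/4)x^7 - 567x^4 + 4x - 5/3
θ S_{-3} f = -(137781/4)x^7 - 2268x^4 + 4x
[S_{-3}, θ] f = 0


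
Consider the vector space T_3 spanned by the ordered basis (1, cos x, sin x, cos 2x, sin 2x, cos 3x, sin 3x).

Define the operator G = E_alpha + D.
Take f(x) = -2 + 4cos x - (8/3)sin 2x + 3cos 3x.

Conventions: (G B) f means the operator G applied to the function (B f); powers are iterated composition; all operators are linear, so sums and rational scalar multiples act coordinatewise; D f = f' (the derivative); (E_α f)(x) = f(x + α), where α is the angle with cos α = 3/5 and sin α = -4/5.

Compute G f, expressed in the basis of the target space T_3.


the image equals g(x) = -2 + (12/5)cos x - (4/5)sin x - (208/75)cos 2x + (56/75)sin 2x - (351/125)cos 3x - (993/125)sin 3x

E_alpha f = -2 + (12/5)cos x + (16/5)sin x + (64/25)cos 2x + (56/75)sin 2x - (351/125)cos 3x + (132/125)sin 3x
D f = -4sin x - (16/3)cos 2x - 9sin 3x
(E_alpha + D) f = -2 + (12/5)cos x - (4/5)sin x - (208/75)cos 2x + (56/75)sin 2x - (351/125)cos 3x - (993/125)sin 3x


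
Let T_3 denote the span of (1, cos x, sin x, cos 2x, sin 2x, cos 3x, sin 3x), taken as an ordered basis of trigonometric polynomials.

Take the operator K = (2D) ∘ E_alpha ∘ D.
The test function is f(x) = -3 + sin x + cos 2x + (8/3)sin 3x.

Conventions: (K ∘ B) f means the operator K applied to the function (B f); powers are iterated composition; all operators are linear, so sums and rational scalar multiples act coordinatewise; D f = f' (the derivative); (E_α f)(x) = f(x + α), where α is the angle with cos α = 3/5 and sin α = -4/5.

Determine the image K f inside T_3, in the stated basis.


g(x) = (8/5)cos x - (6/5)sin x + (56/25)cos 2x - (192/25)sin 2x + (2112/125)cos 3x + (5616/125)sin 3x

D f = cos x - 2sin 2x + 8cos 3x
E_alpha D f = (3/5)cos x + (4/5)sin x + (48/25)cos 2x + (14/25)sin 2x - (936/125)cos 3x + (352/125)sin 3x
D (E_alpha ∘ D) f = (4/5)cos x - (3/5)sin x + (28/25)cos 2x - (96/25)sin 2x + (1056/125)cos 3x + (2808/125)sin 3x
(2D) (E_alpha ∘ D) f = (8/5)cos x - (6/5)sin x + (56/25)cos 2x - (192/25)sin 2x + (2112/125)cos 3x + (5616/125)sin 3x


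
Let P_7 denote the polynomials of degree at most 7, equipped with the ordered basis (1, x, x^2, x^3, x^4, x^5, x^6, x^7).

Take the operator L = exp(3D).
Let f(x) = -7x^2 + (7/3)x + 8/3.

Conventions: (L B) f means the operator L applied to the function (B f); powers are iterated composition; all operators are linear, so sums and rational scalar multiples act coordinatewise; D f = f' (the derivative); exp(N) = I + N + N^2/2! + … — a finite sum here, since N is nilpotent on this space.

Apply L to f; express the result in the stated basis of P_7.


order-1 term: -42x + 7
order-2 term: -63
the series for exp(3D) f terminates at order 2
exp(3D) f = -7x^2 - (119/3)x - 160/3

the result is g(x) = -7x^2 - (119/3)x - 160/3


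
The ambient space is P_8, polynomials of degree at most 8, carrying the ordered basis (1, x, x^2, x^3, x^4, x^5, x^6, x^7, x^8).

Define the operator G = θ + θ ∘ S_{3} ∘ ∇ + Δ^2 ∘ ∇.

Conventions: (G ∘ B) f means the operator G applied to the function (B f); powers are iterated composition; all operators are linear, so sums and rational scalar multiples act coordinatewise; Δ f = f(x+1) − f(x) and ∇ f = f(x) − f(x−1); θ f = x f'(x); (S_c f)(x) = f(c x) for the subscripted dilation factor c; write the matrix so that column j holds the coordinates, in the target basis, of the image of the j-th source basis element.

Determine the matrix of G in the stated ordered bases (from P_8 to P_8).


the matrix is [[0, 0, 0, 6, 12, 30, 60, 126, 252]; [0, 1, 6, -9, 36, 45, 198, 399, 1032]; [0, 0, 2, 54, -108, 240, -90, 1008, 1176]; [0, 0, 0, 3, 324, -810, 1740, -2415, 6216]; [0, 0, 0, 0, 4, 1620, -4860, 11550, -21840]; [0, 0, 0, 0, 0, 5, 7290, -25515, 68376]; [0, 0, 0, 0, 0, 0, 6, 30618, -122472]; [0, 0, 0, 0, 0, 0, 0, 7, 122472]; [0, 0, 0, 0, 0, 0, 0, 0, 8]] (rows listed top to bottom)

image of 1: 0
image of x: x
image of x^2: 2x^2 + 6x
image of x^3: 3x^3 + 54x^2 - 9x + 6
image of x^4: 4x^4 + 324x^3 - 108x^2 + 36x + 12
image of x^5: 5x^5 + 1620x^4 - 810x^3 + 240x^2 + 45x + 30
image of x^6: 6x^6 + 7290x^5 - 4860x^4 + 1740x^3 - 90x^2 + 198x + 60
image of x^7: 7x^7 + 30618x^6 - 25515x^5 + 11550x^4 - 2415x^3 + 1008x^2 + 399x + 126
image of x^8: 8x^8 + 122472x^7 - 122472x^6 + 68376x^5 - 21840x^4 + 6216x^3 + 1176x^2 + 1032x + 252
each image's coordinates form column j of the matrix


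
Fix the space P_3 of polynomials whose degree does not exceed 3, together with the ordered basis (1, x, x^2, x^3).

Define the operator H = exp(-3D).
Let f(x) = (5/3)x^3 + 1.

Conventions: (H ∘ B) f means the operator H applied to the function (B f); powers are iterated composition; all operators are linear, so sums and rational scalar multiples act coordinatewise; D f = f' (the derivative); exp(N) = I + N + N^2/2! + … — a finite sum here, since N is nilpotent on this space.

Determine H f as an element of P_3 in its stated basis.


g(x) = (5/3)x^3 - 15x^2 + 45x - 44

order-1 term: -15x^2
order-2 term: 45x
order-3 term: -45
the series for exp(-3D) f terminates at order 3
exp(-3D) f = (5/3)x^3 - 15x^2 + 45x - 44


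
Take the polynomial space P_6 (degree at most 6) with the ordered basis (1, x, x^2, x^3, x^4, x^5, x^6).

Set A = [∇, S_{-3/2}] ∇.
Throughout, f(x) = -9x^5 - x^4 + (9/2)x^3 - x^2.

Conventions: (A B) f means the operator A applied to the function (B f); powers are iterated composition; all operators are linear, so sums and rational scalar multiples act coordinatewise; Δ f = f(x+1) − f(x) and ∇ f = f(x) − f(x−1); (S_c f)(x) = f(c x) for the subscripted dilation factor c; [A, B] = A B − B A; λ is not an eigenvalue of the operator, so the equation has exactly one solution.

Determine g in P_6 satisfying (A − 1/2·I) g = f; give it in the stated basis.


write g with unknown coordinates in the stated basis and equate coefficients in (A − 1/2·I) g = f
solving from the highest basis element down gives g = 18x^5 + 2x^4 + 6066x^3 + (5539/2)x^2 + 278280x + 74255/4
check: A g = (6075/2)x^3 + (5535/4)x^2 + 139140x + 74255/8
so A g − 1/2·g = -9x^5 - x^4 + (9/2)x^3 - x^2 = f ✓

the image equals g(x) = 18x^5 + 2x^4 + 6066x^3 + (5539/2)x^2 + 278280x + 74255/4


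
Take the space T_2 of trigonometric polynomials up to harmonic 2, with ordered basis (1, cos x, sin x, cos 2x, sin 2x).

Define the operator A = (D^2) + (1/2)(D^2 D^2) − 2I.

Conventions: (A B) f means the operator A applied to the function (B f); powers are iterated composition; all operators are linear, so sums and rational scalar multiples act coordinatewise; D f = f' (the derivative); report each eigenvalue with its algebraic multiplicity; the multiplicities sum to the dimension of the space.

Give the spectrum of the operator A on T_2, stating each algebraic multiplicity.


image of 1: -2
image of cos x: -(5/2)cos x
image of sin x: -(5/2)sin x
image of cos 2x: 2cos 2x
image of sin 2x: 2sin 2x
the matrix is diagonal; its diagonal is (-2, -5/2, -5/2, 2, 2)
for a triangular matrix the eigenvalues are the diagonal entries, with algebraic multiplicity their repetition count

λ = -5/2 (multiplicity 2), λ = -2 (multiplicity 1), λ = 2 (multiplicity 2)


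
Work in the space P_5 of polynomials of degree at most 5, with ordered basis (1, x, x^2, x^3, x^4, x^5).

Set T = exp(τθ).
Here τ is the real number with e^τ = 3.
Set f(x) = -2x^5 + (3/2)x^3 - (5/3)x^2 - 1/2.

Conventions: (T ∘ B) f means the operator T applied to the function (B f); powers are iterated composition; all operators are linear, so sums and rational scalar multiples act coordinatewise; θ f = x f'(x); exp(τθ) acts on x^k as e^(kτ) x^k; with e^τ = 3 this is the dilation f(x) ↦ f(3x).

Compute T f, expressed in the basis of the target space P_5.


exp(τθ) x^k = e^(kτ) x^k; with e^τ = 3 this sends x^k to 3^k x^k
x^2 ↦ 9 x^2
x^3 ↦ 27 x^3
x^5 ↦ 243 x^5
applying this coordinatewise to f: exp(τθ) f = -486x^5 + (81/2)x^3 - 15x^2 - 1/2

the image equals g(x) = -486x^5 + (81/2)x^3 - 15x^2 - 1/2


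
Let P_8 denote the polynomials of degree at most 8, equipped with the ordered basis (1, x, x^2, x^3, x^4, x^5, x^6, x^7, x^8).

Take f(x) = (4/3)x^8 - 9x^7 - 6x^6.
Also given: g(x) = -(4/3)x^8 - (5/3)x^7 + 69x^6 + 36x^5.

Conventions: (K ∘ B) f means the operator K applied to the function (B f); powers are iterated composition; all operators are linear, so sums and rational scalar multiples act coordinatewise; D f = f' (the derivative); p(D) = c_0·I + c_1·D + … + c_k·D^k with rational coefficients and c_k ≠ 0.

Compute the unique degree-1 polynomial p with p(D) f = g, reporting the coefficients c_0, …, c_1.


p(D) = -I − D, i.e. c_0 = -1, c_1 = -1

D^0 f = (4/3)x^8 - 9x^7 - 6x^6
D^1 f = (32/3)x^7 - 63x^6 - 36x^5
matching coefficients of g against c_0 f + c_1 Df + … from the top degree down determines the c_i
solution: c_0 = -1, c_1 = -1


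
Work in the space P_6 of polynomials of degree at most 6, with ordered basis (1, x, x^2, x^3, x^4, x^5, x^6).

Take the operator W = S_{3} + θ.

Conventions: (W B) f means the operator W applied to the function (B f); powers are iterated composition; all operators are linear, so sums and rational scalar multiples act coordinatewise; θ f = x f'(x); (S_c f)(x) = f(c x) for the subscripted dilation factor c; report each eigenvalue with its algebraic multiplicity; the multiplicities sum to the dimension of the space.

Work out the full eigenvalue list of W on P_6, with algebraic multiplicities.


λ = 1 (multiplicity 1), λ = 4 (multiplicity 1), λ = 11 (multiplicity 1), λ = 30 (multiplicity 1), λ = 85 (multiplicity 1), λ = 248 (multiplicity 1), λ = 735 (multiplicity 1)

image of 1: 1
image of x: 4x
image of x^2: 11x^2
image of x^3: 30x^3
image of x^4: 85x^4
image of x^5: 248x^5
image of x^6: 735x^6
the matrix is upper triangular; its diagonal is (1, 4, 11, 30, 85, 248, 735)
for a triangular matrix the eigenvalues are the diagonal entries, with algebraic multiplicity their repetition count


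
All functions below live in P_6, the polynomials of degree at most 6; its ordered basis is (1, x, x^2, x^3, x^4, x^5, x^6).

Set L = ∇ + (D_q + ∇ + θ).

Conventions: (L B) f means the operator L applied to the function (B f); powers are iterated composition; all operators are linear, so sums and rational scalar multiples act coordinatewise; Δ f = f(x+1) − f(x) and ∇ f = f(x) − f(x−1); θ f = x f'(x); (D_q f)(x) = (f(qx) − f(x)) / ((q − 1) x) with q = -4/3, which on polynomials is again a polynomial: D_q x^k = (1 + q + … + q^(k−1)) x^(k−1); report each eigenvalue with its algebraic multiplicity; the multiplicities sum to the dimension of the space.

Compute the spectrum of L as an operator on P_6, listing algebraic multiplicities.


image of 1: 0
image of x: x + 3
image of x^2: 2x^2 + (11/3)x - 2
image of x^3: 3x^3 + (67/9)x^2 - 6x + 2
image of x^4: 4x^4 + (191/27)x^3 - 12x^2 + 8x - 2
image of x^5: 5x^5 + (991/81)x^4 - 20x^3 + 20x^2 - 10x + 2
image of x^6: 6x^6 + (2435/243)x^5 - 30x^4 + 40x^3 - 30x^2 + 12x - 2
the matrix is upper triangular; its diagonal is (0, 1, 2, 3, 4, 5, 6)
for a triangular matrix the eigenvalues are the diagonal entries, with algebraic multiplicity their repetition count

λ = 0 (multiplicity 1), λ = 1 (multiplicity 1), λ = 2 (multiplicity 1), λ = 3 (multiplicity 1), λ = 4 (multiplicity 1), λ = 5 (multiplicity 1), λ = 6 (multiplicity 1)


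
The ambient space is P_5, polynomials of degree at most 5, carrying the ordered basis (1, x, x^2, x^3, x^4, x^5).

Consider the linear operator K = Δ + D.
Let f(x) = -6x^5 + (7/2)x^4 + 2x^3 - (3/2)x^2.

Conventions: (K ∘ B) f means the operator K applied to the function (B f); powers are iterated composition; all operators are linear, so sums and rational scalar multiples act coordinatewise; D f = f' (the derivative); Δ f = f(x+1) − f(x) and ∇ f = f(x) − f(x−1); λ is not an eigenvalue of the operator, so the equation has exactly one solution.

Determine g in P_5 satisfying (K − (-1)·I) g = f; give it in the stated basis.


the result is g(x) = -6x^5 + (127/2)x^4 - 446x^3 + (4707/2)x^2 - 8300x + 14635

write g with unknown coordinates in the stated basis and equate coefficients in (K − (-1)·I) g = f
solving from the highest basis element down gives g = -6x^5 + (127/2)x^4 - 446x^3 + (4707/2)x^2 - 8300x + 14635
check: K g = -60x^4 + 448x^3 - 2355x^2 + 8300x - 14635
so K g − (-1)·g = -6x^5 + (7/2)x^4 + 2x^3 - (3/2)x^2 = f ✓


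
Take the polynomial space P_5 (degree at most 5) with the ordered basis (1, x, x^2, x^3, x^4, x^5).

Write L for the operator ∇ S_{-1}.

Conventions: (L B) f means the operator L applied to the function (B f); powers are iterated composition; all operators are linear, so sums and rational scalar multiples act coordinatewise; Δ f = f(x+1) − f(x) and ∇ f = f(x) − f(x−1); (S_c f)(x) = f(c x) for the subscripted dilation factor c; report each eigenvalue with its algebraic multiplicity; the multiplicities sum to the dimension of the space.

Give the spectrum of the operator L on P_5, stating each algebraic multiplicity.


λ = 0 (multiplicity 6)

image of 1: 0
image of x: -1
image of x^2: 2x - 1
image of x^3: -3x^2 + 3x - 1
image of x^4: 4x^3 - 6x^2 + 4x - 1
image of x^5: -5x^4 + 10x^3 - 10x^2 + 5x - 1
the matrix is upper triangular; its diagonal is (0, 0, 0, 0, 0, 0)
for a triangular matrix the eigenvalues are the diagonal entries, with algebraic multiplicity their repetition count


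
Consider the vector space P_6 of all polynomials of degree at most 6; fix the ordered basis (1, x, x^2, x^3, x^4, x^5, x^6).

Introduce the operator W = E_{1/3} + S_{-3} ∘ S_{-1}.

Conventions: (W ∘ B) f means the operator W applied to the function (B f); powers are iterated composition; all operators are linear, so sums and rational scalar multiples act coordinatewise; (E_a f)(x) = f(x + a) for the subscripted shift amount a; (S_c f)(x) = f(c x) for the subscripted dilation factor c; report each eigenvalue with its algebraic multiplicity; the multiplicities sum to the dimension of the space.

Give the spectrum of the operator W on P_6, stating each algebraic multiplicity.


λ = 2 (multiplicity 1), λ = 4 (multiplicity 1), λ = 10 (multiplicity 1), λ = 28 (multiplicity 1), λ = 82 (multiplicity 1), λ = 244 (multiplicity 1), λ = 730 (multiplicity 1)

image of 1: 2
image of x: 4x + 1/3
image of x^2: 10x^2 + (2/3)x + 1/9
image of x^3: 28x^3 + x^2 + (1/3)x + 1/27
image of x^4: 82x^4 + (4/3)x^3 + (2/3)x^2 + (4/27)x + 1/81
image of x^5: 244x^5 + (5/3)x^4 + (10/9)x^3 + (10/27)x^2 + (5/81)x + 1/243
image of x^6: 730x^6 + 2x^5 + (5/3)x^4 + (20/27)x^3 + (5/27)x^2 + (2/81)x + 1/729
the matrix is upper triangular; its diagonal is (2, 4, 10, 28, 82, 244, 730)
for a triangular matrix the eigenvalues are the diagonal entries, with algebraic multiplicity their repetition count


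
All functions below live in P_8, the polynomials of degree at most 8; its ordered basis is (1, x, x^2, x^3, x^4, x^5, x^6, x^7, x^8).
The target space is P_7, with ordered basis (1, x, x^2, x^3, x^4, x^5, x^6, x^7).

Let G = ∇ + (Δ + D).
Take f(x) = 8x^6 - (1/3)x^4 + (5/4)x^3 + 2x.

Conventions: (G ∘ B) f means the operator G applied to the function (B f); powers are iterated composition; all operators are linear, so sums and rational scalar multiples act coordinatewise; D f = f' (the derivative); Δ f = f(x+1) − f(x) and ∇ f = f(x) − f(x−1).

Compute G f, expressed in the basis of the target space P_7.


the image equals g(x) = 144x^5 + 316x^3 + (45/4)x^2 + (280/3)x + 17/2

∇ f = 48x^5 - 120x^4 + (476/3)x^3 - (457/4)x^2 + (515/12)x - 53/12
Δ f = 48x^5 + 120x^4 + (476/3)x^3 + (487/4)x^2 + (605/12)x + 131/12
D f = 48x^5 - (4/3)x^3 + (15/4)x^2 + 2
(Δ + D) f = 96x^5 + 120x^4 + (472/3)x^3 + (251/2)x^2 + (605/12)x + 155/12
(∇ + (Δ + D)) f = 144x^5 + 316x^3 + (45/4)x^2 + (280/3)x + 17/2


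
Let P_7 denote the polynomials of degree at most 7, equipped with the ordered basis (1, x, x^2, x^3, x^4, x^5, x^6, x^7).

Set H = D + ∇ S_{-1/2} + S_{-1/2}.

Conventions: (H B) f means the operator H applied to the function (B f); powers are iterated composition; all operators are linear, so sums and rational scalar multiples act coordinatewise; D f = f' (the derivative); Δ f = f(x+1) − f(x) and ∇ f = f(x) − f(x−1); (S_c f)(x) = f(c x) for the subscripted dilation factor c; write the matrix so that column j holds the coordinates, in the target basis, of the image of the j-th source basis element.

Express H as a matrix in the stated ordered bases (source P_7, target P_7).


image of 1: 1
image of x: -(1/2)x + 1/2
image of x^2: (1/4)x^2 + (5/2)x - 1/4
image of x^3: -(1/8)x^3 + (21/8)x^2 + (3/8)x - 1/8
image of x^4: (1/16)x^4 + (17/4)x^3 - (3/8)x^2 + (1/4)x - 1/16
image of x^5: -(1/32)x^5 + (155/32)x^4 + (5/16)x^3 - (5/16)x^2 + (5/32)x - 1/32
image of x^6: (1/64)x^6 + (195/32)x^5 - (15/64)x^4 + (5/16)x^3 - (15/64)x^2 + (3/32)x - 1/64
image of x^7: -(1/128)x^7 + (889/128)x^6 + (21/128)x^5 - (35/128)x^4 + (35/128)x^3 - (21/128)x^2 + (7/128)x - 1/128
each image's coordinates form column j of the matrix

the matrix is [[1, 1/2, -1/4, -1/8, -1/16, -1/32, -1/64, -1/128]; [0, -1/2, 5/2, 3/8, 1/4, 5/32, 3/32, 7/128]; [0, 0, 1/4, 21/8, -3/8, -5/16, -15/64, -21/128]; [0, 0, 0, -1/8, 17/4, 5/16, 5/16, 35/128]; [0, 0, 0, 0, 1/16, 155/32, -15/64, -35/128]; [0, 0, 0, 0, 0, -1/32, 195/32, 21/128]; [0, 0, 0, 0, 0, 0, 1/64, 889/128]; [0, 0, 0, 0, 0, 0, 0, -1/128]] (rows listed top to bottom)


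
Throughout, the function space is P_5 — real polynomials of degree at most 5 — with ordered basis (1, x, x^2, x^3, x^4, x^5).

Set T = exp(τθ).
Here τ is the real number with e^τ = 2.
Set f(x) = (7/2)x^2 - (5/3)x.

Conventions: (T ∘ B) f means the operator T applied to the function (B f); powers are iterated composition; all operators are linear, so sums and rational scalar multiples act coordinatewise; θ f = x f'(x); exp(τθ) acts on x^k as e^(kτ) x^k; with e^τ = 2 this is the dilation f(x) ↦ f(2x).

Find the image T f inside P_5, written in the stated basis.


exp(τθ) x^k = e^(kτ) x^k; with e^τ = 2 this sends x^k to 2^k x^k
x ↦ 2 x
x^2 ↦ 4 x^2
applying this coordinatewise to f: exp(τθ) f = 14x^2 - (10/3)x

g(x) = 14x^2 - (10/3)x


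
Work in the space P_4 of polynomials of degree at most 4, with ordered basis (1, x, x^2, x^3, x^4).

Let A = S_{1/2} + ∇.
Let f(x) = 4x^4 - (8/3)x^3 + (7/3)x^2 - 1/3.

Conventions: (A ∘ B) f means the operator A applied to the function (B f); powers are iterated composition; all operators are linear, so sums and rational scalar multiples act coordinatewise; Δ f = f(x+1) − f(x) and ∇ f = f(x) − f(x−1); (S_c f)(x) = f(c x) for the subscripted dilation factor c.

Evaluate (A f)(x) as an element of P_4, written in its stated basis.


g(x) = (1/4)x^4 + (47/3)x^3 - (377/12)x^2 + (86/3)x - 28/3

S_{1/2} f = (1/4)x^4 - (1/3)x^3 + (7/12)x^2 - 1/3
∇ f = 16x^3 - 32x^2 + (86/3)x - 9
(S_{1/2} + ∇) f = (1/4)x^4 + (47/3)x^3 - (377/12)x^2 + (86/3)x - 28/3


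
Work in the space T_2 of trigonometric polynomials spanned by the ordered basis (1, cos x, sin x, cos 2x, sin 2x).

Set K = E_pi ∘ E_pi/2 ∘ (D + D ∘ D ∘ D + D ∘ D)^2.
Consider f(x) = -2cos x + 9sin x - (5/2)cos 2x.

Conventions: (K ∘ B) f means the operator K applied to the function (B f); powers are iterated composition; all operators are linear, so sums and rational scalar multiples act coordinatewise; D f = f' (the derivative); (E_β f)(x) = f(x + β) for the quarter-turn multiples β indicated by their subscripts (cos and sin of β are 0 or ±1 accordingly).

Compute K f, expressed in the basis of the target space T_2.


D f = 9cos x + 2sin x + 5sin 2x
D f = 9cos x + 2sin x + 5sin 2x
D D f = 2cos x - 9sin x + 10cos 2x
D D D f = -9cos x - 2sin x - 20sin 2x
D f = 9cos x + 2sin x + 5sin 2x
D D f = 2cos x - 9sin x + 10cos 2x
(D + D ∘ D ∘ D + D ∘ D) f = 2cos x - 9sin x + 10cos 2x - 15sin 2x
D (D + D ∘ D ∘ D + D ∘ D) f = -9cos x - 2sin x - 30cos 2x - 20sin 2x
D (D + D ∘ D ∘ D + D ∘ D) f = -9cos x - 2sin x - 30cos 2x - 20sin 2x
D D (D + D ∘ D ∘ D + D ∘ D) f = -2cos x + 9sin x - 40cos 2x + 60sin 2x
D D D (D + D ∘ D ∘ D + D ∘ D) f = 9cos x + 2sin x + 120cos 2x + 80sin 2x
D (D + D ∘ D ∘ D + D ∘ D) f = -9cos x - 2sin x - 30cos 2x - 20sin 2x
D D (D + D ∘ D ∘ D + D ∘ D) f = -2cos x + 9sin x - 40cos 2x + 60sin 2x
(D + D ∘ D ∘ D + D ∘ D) (D + D ∘ D ∘ D + D ∘ D) f = -2cos x + 9sin x + 50cos 2x + 120sin 2x
E_pi/2 (D + D ∘ D ∘ D + D ∘ D)^2 f = 9cos x + 2sin x - 50cos 2x - 120sin 2x
E_pi E_pi/2 (D + D ∘ D ∘ D + D ∘ D)^2 f = -9cos x - 2sin x - 50cos 2x - 120sin 2x

the result is g(x) = -9cos x - 2sin x - 50cos 2x - 120sin 2x


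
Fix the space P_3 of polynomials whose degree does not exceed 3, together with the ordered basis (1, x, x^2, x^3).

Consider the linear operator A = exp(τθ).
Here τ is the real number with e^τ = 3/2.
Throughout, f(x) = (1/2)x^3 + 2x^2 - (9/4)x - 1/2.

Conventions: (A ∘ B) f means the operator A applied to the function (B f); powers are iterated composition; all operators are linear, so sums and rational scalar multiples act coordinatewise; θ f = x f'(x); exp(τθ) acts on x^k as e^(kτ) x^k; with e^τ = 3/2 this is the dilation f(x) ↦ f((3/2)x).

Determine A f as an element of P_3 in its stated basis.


exp(τθ) x^k = e^(kτ) x^k; with e^τ = 3/2 this sends x^k to (3/2)^k x^k
x ↦ 3/2 x
x^2 ↦ 9/4 x^2
x^3 ↦ 27/8 x^3
applying this coordinatewise to f: exp(τθ) f = (27/16)x^3 + (9/2)x^2 - (27/8)x - 1/2

g(x) = (27/16)x^3 + (9/2)x^2 - (27/8)x - 1/2


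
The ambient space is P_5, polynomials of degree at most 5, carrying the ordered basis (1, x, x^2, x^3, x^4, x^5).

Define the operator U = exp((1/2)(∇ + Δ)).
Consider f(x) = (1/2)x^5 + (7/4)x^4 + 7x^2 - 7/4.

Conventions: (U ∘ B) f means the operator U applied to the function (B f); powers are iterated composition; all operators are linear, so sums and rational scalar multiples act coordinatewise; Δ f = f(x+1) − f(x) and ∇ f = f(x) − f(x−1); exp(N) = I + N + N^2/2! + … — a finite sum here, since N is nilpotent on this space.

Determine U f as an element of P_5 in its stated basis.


order-1 term: (5/2)x^4 + 7x^3 + 5x^2 + 21x + 1/2
order-2 term: 5x^3 + (21/2)x^2 + 10x + 14
order-3 term: 5x^2 + 7x + 5
order-4 term: (5/2)x + 7/4
order-5 term: 1/2
the series for exp((1/2)(∇ + Δ)) f terminates at order 5
exp((1/2)(∇ + Δ)) f = (1/2)x^5 + (17/4)x^4 + 12x^3 + (55/2)x^2 + (81/2)x + 20

the image equals g(x) = (1/2)x^5 + (17/4)x^4 + 12x^3 + (55/2)x^2 + (81/2)x + 20


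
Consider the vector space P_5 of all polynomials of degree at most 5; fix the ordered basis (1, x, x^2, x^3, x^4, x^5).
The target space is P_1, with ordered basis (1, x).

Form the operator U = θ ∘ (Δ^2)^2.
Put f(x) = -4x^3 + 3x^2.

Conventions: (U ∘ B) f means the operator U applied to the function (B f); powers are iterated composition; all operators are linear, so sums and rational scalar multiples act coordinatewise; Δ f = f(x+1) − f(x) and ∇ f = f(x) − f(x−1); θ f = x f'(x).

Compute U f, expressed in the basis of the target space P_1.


the result is g(x) = 0

Δ f = -12x^2 - 6x - 1
Δ Δ f = -24x - 18
Δ Δ^2 f = -24
Δ Δ Δ^2 f = 0
θ (Δ^2)^2 f = 0


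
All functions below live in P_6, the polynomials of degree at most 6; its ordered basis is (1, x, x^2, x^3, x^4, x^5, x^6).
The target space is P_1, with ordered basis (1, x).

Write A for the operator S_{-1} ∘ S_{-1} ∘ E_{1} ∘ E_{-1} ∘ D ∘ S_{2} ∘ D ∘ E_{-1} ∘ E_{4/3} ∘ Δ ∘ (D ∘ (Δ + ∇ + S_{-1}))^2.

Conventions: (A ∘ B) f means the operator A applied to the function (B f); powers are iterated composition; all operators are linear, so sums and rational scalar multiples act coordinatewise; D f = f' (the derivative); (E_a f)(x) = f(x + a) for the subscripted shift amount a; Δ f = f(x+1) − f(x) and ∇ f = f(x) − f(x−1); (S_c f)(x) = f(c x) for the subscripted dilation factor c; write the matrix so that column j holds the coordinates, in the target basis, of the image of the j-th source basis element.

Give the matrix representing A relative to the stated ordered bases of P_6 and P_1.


the matrix is [[0, 0, 0, 0, 0, -240, 4560]; [0, 0, 0, 0, 0, 0, -2880]] (rows listed top to bottom)

image of 1: 0
image of x: 0
image of x^2: 0
image of x^3: 0
image of x^4: 0
image of x^5: -240
image of x^6: -2880x + 4560
each image's coordinates form column j of the matrix


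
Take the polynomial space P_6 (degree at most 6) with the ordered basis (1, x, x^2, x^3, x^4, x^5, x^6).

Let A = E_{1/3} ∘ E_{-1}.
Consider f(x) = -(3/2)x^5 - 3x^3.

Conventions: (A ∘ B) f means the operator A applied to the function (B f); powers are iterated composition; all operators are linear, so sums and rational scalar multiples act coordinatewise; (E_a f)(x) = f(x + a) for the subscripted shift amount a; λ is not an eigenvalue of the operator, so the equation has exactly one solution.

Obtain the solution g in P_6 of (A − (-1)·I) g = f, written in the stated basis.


the image equals g(x) = -(3/4)x^5 - (5/4)x^4 - (3/2)x^3 - (17/18)x^2 + 5/81

write g with unknown coordinates in the stated basis and equate coefficients in (A − (-1)·I) g = f
solving from the highest basis element down gives g = -(3/4)x^5 - (5/4)x^4 - (3/2)x^3 - (17/18)x^2 + 5/81
check: A g = -(3/4)x^5 + (5/4)x^4 - (3/2)x^3 + (17/18)x^2 - 5/81
so A g − (-1)·g = -(3/2)x^5 - 3x^3 = f ✓


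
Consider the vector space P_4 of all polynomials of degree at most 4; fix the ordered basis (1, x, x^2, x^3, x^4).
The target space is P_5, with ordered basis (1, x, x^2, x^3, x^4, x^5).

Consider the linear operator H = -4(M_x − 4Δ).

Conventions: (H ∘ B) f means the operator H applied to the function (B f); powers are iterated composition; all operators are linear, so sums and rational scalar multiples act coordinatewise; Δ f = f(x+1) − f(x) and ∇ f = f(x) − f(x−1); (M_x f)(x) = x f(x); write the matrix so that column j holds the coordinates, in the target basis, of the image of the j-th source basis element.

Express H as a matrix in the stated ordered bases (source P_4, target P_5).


image of 1: -4x
image of x: -4x^2 + 16
image of x^2: -4x^3 + 32x + 16
image of x^3: -4x^4 + 48x^2 + 48x + 16
image of x^4: -4x^5 + 64x^3 + 96x^2 + 64x + 16
each image's coordinates form column j of the matrix

the matrix is [[0, 16, 16, 16, 16]; [-4, 0, 32, 48, 64]; [0, -4, 0, 48, 96]; [0, 0, -4, 0, 64]; [0, 0, 0, -4, 0]; [0, 0, 0, 0, -4]] (rows listed top to bottom)


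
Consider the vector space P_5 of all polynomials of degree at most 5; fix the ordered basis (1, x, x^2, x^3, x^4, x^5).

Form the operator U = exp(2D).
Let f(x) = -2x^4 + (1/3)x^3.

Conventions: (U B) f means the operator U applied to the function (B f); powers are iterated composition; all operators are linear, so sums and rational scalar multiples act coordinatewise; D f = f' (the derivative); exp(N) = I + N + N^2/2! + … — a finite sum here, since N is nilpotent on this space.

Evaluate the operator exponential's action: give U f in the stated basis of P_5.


order-1 term: -16x^3 + 2x^2
order-2 term: -48x^2 + 4x
order-3 term: -64x + 8/3
order-4 term: -32
the series for exp(2D) f terminates at order 4
exp(2D) f = -2x^4 - (47/3)x^3 - 46x^2 - 60x - 88/3

the image equals g(x) = -2x^4 - (47/3)x^3 - 46x^2 - 60x - 88/3


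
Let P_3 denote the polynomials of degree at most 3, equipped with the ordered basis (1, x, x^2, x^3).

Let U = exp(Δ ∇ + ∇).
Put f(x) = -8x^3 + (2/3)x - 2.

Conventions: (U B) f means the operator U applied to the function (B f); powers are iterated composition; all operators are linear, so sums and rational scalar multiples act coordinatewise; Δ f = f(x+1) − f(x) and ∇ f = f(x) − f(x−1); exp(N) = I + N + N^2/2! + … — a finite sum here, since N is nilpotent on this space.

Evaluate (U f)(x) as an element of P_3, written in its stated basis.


order-1 term: -24x^2 - 24x - 22/3
order-2 term: -24x - 24
order-3 term: -8
the series for exp(Δ ∇ + ∇) f terminates at order 3
exp(Δ ∇ + ∇) f = -8x^3 - 24x^2 - (142/3)x - 124/3

the image equals g(x) = -8x^3 - 24x^2 - (142/3)x - 124/3


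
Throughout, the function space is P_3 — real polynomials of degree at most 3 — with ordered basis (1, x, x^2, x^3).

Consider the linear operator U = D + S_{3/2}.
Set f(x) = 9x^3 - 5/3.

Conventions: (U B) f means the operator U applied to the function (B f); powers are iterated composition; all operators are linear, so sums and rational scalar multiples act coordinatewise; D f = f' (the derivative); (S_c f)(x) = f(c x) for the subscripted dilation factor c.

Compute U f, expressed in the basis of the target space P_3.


D f = 27x^2
S_{3/2} f = (243/8)x^3 - 5/3
(D + S_{3/2}) f = (243/8)x^3 + 27x^2 - 5/3

g(x) = (243/8)x^3 + 27x^2 - 5/3


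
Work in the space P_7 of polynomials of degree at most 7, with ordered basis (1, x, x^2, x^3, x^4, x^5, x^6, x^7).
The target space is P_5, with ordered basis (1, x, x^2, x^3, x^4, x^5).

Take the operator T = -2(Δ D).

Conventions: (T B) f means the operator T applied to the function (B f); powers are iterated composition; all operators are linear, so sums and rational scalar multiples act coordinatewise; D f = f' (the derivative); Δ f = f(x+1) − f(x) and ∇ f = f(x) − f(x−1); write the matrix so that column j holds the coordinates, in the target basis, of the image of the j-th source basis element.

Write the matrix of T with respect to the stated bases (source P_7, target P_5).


the matrix is [[0, 0, -4, -6, -8, -10, -12, -14]; [0, 0, 0, -12, -24, -40, -60, -84]; [0, 0, 0, 0, -24, -60, -120, -210]; [0, 0, 0, 0, 0, -40, -120, -280]; [0, 0, 0, 0, 0, 0, -60, -210]; [0, 0, 0, 0, 0, 0, 0, -84]] (rows listed top to bottom)

image of 1: 0
image of x: 0
image of x^2: -4
image of x^3: -12x - 6
image of x^4: -24x^2 - 24x - 8
image of x^5: -40x^3 - 60x^2 - 40x - 10
image of x^6: -60x^4 - 120x^3 - 120x^2 - 60x - 12
image of x^7: -84x^5 - 210x^4 - 280x^3 - 210x^2 - 84x - 14
each image's coordinates form column j of the matrix


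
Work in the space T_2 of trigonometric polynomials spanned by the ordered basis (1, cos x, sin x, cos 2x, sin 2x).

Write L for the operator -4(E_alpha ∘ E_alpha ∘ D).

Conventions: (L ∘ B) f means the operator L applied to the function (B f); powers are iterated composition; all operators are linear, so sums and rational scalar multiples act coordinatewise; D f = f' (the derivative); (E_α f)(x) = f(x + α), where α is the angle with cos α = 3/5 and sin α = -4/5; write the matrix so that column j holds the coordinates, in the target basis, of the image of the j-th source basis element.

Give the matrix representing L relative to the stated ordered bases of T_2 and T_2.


the matrix is [[0, 0, 0, 0, 0]; [0, -96/25, 28/25, 0, 0]; [0, -28/25, -96/25, 0, 0]; [0, 0, 0, 2688/625, 4216/625]; [0, 0, 0, -4216/625, 2688/625]] (rows listed top to bottom)

image of 1: 0
image of cos x: -(96/25)cos x - (28/25)sin x
image of sin x: (28/25)cos x - (96/25)sin x
image of cos 2x: (2688/625)cos 2x - (4216/625)sin 2x
image of sin 2x: (4216/625)cos 2x + (2688/625)sin 2x
each image's coordinates form column j of the matrix
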